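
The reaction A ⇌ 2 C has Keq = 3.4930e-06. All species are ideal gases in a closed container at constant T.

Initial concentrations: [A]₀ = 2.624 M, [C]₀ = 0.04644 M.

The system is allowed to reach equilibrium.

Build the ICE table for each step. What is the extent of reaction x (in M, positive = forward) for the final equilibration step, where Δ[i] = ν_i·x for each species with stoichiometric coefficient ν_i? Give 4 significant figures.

Q₀ = 8.2190e-04 vs Keq = 3.4930e-06 ⇒ Q>K, reverse
Step 1:
                    A           C
  I             2.624     0.04644
  C            0.0217     -0.0434
  E             2.646     0.00304
  solve Keq expr → x = -0.0217; check Q = 3.4930e-06

x = -0.0217 M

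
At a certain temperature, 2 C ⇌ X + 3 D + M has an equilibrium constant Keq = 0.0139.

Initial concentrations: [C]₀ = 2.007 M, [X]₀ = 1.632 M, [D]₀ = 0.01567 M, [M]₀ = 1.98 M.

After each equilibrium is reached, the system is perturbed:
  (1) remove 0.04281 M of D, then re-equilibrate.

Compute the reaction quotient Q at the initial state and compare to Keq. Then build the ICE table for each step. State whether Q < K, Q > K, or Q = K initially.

Q₀ = 3.0867e-06; Q < K (proceeds forward)

Q₀ = 3.0867e-06 vs Keq = 0.0139 ⇒ Q<K, forward
Step 1:
                  C         X         D         M
  Initial     2.007     1.632   0.01567      1.98
  Change     -0.149   0.07451    0.2235   0.07451
  Equil       1.858     1.707    0.2392     2.055
  solve Keq expr → x = 0.07451; check Q = 0.0139
Then remove 0.04281 M of D.
Step 2:
                  C         X         D         M
  Initial     1.858     1.707    0.1964     2.055
  Change   -0.02629   0.01315   0.03944   0.01315
  Equil       1.832      1.72    0.2358     2.068
  solve Keq expr → x = 0.01315; check Q = 0.0139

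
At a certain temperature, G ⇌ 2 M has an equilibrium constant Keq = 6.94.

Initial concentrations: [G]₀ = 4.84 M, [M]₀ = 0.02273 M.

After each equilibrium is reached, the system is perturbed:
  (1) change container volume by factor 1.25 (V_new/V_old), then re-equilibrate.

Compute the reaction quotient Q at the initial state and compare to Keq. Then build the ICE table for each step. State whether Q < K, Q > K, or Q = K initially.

Q₀ = 1.0675e-04 vs Keq = 6.94 ⇒ Q<K, forward
Step 1:
                   G          M
  init          4.84    0.02273
  Δ           -2.149      4.299
  eq           2.691      4.321
  solve Keq expr → x = 2.149; check Q = 6.94
Then change container volume by factor 1.25 (V_new/V_old).
Step 2:
                   G          M
  init         2.153      3.457
  Δ          -0.1401     0.2802
  eq           2.012      3.737
  solve Keq expr → x = 0.1401; check Q = 6.94

Q₀ = 1.0675e-04; Q < K (proceeds forward)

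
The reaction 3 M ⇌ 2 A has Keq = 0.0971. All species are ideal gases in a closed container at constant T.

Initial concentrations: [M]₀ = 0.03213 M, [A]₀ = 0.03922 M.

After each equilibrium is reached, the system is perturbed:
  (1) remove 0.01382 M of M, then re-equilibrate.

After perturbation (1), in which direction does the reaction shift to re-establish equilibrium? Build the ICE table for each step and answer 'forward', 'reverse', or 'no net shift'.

Direction: reverse

Q₀ = 46.37 vs Keq = 0.0971 ⇒ Q>K, reverse
Step 1:
                   M          A
  Initial    0.03213    0.03922
  Change     0.04819   -0.03213
  Equil      0.08032   0.007093
  solve Keq expr → x = -0.01606; check Q = 0.0971
Then remove 0.01382 M of M.
Step 2:
                   M          A
  Initial     0.0665   0.007093
  Change     0.00222   -0.00148
  Equil      0.06872   0.005613
  solve Keq expr → x = -7.3989e-04; check Q = 0.0971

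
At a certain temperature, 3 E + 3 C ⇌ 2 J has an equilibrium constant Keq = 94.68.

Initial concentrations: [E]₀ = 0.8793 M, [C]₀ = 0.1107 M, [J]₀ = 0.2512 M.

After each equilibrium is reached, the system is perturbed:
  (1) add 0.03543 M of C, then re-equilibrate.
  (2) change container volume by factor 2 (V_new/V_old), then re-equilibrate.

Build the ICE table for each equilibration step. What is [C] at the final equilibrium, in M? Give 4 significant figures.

[C]_eq = 0.1039 M

Q₀ = 68.42 vs Keq = 94.68 ⇒ Q<K, forward
Step 1:
                   E          C          J
  I           0.8793     0.1107     0.2512
  C          -0.0088    -0.0088   0.005866
  E           0.8705     0.1019     0.2571
  solve Keq expr → x = 0.002933; check Q = 94.68
Then add 0.03543 M of C.
Step 2:
                   E          C          J
  I           0.8705     0.1373     0.2571
  C         -0.02724   -0.02724    0.01816
  E           0.8433     0.1101     0.2752
  solve Keq expr → x = 0.00908; check Q = 94.68
Then change container volume by factor 2 (V_new/V_old).
Step 3:
                   E          C          J
  I           0.4216    0.05504     0.1376
  C          0.04881    0.04881   -0.03254
  E           0.4704     0.1039     0.1051
  solve Keq expr → x = -0.01627; check Q = 94.68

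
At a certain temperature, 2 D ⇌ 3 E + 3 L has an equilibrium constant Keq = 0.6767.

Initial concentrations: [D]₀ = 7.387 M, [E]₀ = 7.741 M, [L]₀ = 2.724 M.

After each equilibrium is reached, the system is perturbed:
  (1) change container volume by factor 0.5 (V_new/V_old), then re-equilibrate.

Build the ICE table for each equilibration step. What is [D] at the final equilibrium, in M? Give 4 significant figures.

Q₀ = 171.8 vs Keq = 0.6767 ⇒ Q>K, reverse
Step 1:
                  D         E         L
  init        7.387     7.741     2.724
  Δ           1.378    -2.066    -2.066
  eq          8.765     5.675    0.6577
  solve Keq expr → x = -0.6888; check Q = 0.6767
Then change container volume by factor 0.5 (V_new/V_old).
Step 2:
                  D         E         L
  init        17.53     11.35     1.315
  Δ          0.4974   -0.7461   -0.7461
  eq          18.03      10.6    0.5692
  solve Keq expr → x = -0.2487; check Q = 0.6767

[D]_eq = 18.03 M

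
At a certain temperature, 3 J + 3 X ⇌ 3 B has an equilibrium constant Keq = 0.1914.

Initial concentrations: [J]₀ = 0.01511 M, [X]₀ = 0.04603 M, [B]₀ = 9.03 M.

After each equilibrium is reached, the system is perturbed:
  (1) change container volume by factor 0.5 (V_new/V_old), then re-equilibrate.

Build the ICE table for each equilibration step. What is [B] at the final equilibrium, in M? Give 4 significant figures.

[B]_eq = 13.31 M

Q₀ = 2.1885e+12 vs Keq = 0.1914 ⇒ Q>K, reverse
Step 1:
                   J          X          B
  init       0.01511    0.04603       9.03
  Δ            3.161      3.161     -3.161
  eq           3.176      3.207      5.869
  solve Keq expr → x = -1.054; check Q = 0.1914
Then change container volume by factor 0.5 (V_new/V_old).
Step 2:
                   J          X          B
  init         6.352      6.414      11.74
  Δ           -1.576     -1.576      1.576
  eq           4.776      4.838      13.31
  solve Keq expr → x = 0.5253; check Q = 0.1914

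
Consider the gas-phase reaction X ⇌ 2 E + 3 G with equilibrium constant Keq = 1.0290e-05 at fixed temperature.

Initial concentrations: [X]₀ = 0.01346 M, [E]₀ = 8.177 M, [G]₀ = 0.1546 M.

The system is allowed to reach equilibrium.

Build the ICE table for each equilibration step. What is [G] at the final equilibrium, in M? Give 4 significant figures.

[G]_eq = 0.002165 M

Q₀ = 18.36 vs Keq = 1.0290e-05 ⇒ Q>K, reverse
Step 1:
                   X          E          G
  I          0.01346      8.177     0.1546
  C          0.05081    -0.1016    -0.1524
  E          0.06427      8.075   0.002165
  solve Keq expr → x = -0.05081; check Q = 1.0290e-05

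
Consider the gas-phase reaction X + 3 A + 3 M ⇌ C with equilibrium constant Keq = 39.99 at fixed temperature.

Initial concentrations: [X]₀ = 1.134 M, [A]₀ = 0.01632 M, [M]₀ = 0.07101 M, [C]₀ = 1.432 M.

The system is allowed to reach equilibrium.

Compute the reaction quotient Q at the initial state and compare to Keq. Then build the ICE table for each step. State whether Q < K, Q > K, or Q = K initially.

Q₀ = 8.1136e+08 vs Keq = 39.99 ⇒ Q>K, reverse
Step 1:
                  X         A         M         C
  I           1.134   0.01632   0.07101     1.432
  C          0.1652    0.4955    0.4955   -0.1652
  E           1.299    0.5118    0.5665     1.267
  solve Keq expr → x = -0.1652; check Q = 39.99

Q₀ = 8.1136e+08; Q > K (proceeds reverse)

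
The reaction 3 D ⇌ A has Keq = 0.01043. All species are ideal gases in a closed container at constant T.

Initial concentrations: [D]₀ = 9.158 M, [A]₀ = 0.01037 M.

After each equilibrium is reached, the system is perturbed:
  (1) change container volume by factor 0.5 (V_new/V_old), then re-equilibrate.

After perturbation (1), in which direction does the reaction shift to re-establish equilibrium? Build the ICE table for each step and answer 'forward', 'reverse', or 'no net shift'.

Direction: forward

Q₀ = 1.3501e-05 vs Keq = 0.01043 ⇒ Q<K, forward
Step 1:
                    D           A
  I             9.158     0.01037
  C            -4.076       1.359
  E             5.082       1.369
  solve Keq expr → x = 1.359; check Q = 0.01043
Then change container volume by factor 0.5 (V_new/V_old).
Step 2:
                    D           A
  I             10.16       2.738
  C             -3.05       1.017
  E             7.114       3.755
  solve Keq expr → x = 1.017; check Q = 0.01043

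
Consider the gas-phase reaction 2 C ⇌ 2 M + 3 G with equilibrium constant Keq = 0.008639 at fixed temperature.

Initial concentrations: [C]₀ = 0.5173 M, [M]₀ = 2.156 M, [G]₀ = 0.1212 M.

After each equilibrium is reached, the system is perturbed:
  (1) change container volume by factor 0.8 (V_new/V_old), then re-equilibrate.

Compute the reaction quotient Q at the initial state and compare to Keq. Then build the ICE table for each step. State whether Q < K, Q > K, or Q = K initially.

Q₀ = 0.03093; Q > K (proceeds reverse)

Q₀ = 0.03093 vs Keq = 0.008639 ⇒ Q>K, reverse
Step 1:
                    C           M           G
  Initial      0.5173       2.156      0.1212
  Change       0.0258     -0.0258     -0.0387
  Equil        0.5431        2.13      0.0825
  solve Keq expr → x = -0.0129; check Q = 0.008639
Then change container volume by factor 0.8 (V_new/V_old).
Step 2:
                    C           M           G
  Initial      0.6789       2.663      0.1031
  Change      0.01288    -0.01288    -0.01931
  Equil        0.6918        2.65     0.08381
  solve Keq expr → x = -0.006438; check Q = 0.008639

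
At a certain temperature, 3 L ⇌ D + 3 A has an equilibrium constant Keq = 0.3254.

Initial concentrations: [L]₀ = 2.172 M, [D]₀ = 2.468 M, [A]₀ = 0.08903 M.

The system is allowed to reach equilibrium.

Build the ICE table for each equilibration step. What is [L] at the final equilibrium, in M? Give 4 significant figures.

Q₀ = 1.6997e-04 vs Keq = 0.3254 ⇒ Q<K, forward
Step 1:
                   L          D          A
  init         2.172      2.468    0.08903
  Δ          -0.6593     0.2198     0.6593
  eq           1.513      2.688     0.7483
  solve Keq expr → x = 0.2198; check Q = 0.3254

[L]_eq = 1.513 M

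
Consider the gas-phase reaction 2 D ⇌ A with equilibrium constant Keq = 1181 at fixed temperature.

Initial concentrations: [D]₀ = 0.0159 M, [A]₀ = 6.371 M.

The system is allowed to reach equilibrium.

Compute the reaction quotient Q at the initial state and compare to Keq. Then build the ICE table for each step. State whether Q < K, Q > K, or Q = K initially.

Q₀ = 2.5201e+04 vs Keq = 1181 ⇒ Q>K, reverse
Step 1:
                    D           A
  init         0.0159       6.371
  Δ           0.05738    -0.02869
  eq          0.07328       6.342
  solve Keq expr → x = -0.02869; check Q = 1181

Q₀ = 2.5201e+04; Q > K (proceeds reverse)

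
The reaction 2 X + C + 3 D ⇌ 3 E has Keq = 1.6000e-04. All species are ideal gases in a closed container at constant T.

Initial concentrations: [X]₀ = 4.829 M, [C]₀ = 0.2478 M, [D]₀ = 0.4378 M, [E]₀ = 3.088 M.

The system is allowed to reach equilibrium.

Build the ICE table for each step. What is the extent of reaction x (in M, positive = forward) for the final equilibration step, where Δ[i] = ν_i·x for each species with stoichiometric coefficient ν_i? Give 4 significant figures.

x = -0.838 M

Q₀ = 60.73 vs Keq = 1.6000e-04 ⇒ Q>K, reverse
Step 1:
                    X           C           D           E
  init          4.829      0.2478      0.4378       3.088
  Δ             1.676       0.838       2.514      -2.514
  eq            6.505       1.086       2.952       0.574
  solve Keq expr → x = -0.838; check Q = 1.6000e-04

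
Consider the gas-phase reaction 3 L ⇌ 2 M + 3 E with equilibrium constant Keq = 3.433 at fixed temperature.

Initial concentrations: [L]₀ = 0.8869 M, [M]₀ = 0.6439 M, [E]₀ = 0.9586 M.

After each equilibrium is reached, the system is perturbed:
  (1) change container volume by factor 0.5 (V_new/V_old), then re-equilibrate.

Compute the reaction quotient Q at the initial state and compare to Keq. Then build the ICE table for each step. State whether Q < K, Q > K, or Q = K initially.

Q₀ = 0.5235; Q < K (proceeds forward)

Q₀ = 0.5235 vs Keq = 3.433 ⇒ Q<K, forward
Step 1:
                   L          M          E
  init        0.8869     0.6439     0.9586
  Δ          -0.2194     0.1463     0.2194
  eq          0.6675     0.7902      1.178
  solve Keq expr → x = 0.07315; check Q = 3.433
Then change container volume by factor 0.5 (V_new/V_old).
Step 2:
                   L          M          E
  init         1.335       1.58      2.356
  Δ           0.3232    -0.2155    -0.3232
  eq           1.658      1.365      2.033
  solve Keq expr → x = -0.1077; check Q = 3.433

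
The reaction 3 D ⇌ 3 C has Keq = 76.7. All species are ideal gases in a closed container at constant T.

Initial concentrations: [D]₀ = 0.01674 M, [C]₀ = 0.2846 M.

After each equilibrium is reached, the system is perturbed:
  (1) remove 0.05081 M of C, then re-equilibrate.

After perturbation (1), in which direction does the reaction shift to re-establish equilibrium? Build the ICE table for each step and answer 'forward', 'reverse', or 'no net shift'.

Direction: forward

Q₀ = 4914 vs Keq = 76.7 ⇒ Q>K, reverse
Step 1:
                  D         C
  Initial   0.01674    0.2846
  Change    0.04067  -0.04067
  Equil     0.05741    0.2439
  solve Keq expr → x = -0.01356; check Q = 76.7
Then remove 0.05081 M of C.
Step 2:
                  D         C
  Initial   0.05741    0.1931
  Change   -0.00968   0.00968
  Equil     0.04773    0.2028
  solve Keq expr → x = 0.003227; check Q = 76.7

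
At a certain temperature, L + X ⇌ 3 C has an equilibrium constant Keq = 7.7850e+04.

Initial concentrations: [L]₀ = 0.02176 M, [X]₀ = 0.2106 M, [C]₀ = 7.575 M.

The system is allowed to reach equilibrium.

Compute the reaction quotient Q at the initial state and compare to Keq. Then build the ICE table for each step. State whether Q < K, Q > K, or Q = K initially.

Q₀ = 9.4849e+04 vs Keq = 7.7850e+04 ⇒ Q>K, reverse
Step 1:
                    L           X           C
  init        0.02176      0.2106       7.575
  Δ          0.004116    0.004116    -0.01235
  eq          0.02588      0.2147       7.563
  solve Keq expr → x = -0.004116; check Q = 7.7850e+04

Q₀ = 9.4849e+04; Q > K (proceeds reverse)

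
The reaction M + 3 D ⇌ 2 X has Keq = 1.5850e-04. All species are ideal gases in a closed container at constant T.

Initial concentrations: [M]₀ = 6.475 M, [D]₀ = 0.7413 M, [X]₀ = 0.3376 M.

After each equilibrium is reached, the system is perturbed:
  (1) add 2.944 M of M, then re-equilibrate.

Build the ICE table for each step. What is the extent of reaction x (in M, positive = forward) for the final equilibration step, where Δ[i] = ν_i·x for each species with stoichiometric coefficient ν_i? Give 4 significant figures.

Q₀ = 0.04321 vs Keq = 1.5850e-04 ⇒ Q>K, reverse
Step 1:
                   M          D          X
  I            6.475     0.7413     0.3376
  C           0.1479     0.4437    -0.2958
  E            6.623      1.185    0.04179
  solve Keq expr → x = -0.1479; check Q = 1.5850e-04
Then add 2.944 M of M.
Step 2:
                   M          D          X
  I            9.567      1.185    0.04179
  C        -0.003848   -0.01154   0.007695
  E            9.563      1.173    0.04949
  solve Keq expr → x = 0.003848; check Q = 1.5850e-04

x = 0.003848 M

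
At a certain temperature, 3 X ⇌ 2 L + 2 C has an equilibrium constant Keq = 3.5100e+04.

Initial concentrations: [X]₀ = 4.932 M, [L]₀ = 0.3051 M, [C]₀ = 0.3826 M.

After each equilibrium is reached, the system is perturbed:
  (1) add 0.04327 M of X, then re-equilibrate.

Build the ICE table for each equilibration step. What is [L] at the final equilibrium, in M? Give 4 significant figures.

[L]_eq = 3.512 M

Q₀ = 1.1358e-04 vs Keq = 3.5100e+04 ⇒ Q<K, forward
Step 1:
                  X         L         C
  init        4.932    0.3051    0.3826
  Δ          -4.768     3.179     3.179
  eq         0.1637     3.484     3.561
  solve Keq expr → x = 1.589; check Q = 3.5100e+04
Then add 0.04327 M of X.
Step 2:
                  X         L         C
  init        0.207     3.484     3.561
  Δ        -0.04155    0.0277    0.0277
  eq         0.1654     3.512     3.589
  solve Keq expr → x = 0.01385; check Q = 3.5100e+04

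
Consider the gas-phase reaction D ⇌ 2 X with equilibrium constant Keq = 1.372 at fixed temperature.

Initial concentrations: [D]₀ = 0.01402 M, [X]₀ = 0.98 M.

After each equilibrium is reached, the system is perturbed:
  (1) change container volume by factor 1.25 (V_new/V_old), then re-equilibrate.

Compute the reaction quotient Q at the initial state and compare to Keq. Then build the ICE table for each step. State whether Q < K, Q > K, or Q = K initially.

Q₀ = 68.5; Q > K (proceeds reverse)

Q₀ = 68.5 vs Keq = 1.372 ⇒ Q>K, reverse
Step 1:
                    D           X
  init        0.01402        0.98
  Δ            0.2117     -0.4235
  eq           0.2258      0.5565
  solve Keq expr → x = -0.2117; check Q = 1.372
Then change container volume by factor 1.25 (V_new/V_old).
Step 2:
                    D           X
  init         0.1806      0.4452
  Δ          -0.01542     0.03083
  eq           0.1652      0.4761
  solve Keq expr → x = 0.01542; check Q = 1.372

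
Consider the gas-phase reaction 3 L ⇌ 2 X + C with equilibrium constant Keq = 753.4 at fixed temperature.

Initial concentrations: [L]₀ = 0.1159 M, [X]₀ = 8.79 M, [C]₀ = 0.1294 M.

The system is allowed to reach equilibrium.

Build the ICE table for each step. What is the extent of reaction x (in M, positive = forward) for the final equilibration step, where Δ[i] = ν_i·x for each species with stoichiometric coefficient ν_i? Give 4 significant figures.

Q₀ = 6422 vs Keq = 753.4 ⇒ Q>K, reverse
Step 1:
                  L         X         C
  I          0.1159      8.79    0.1294
  C         0.09792  -0.06528  -0.03264
  E          0.2138     8.725   0.09676
  solve Keq expr → x = -0.03264; check Q = 753.4

x = -0.03264 M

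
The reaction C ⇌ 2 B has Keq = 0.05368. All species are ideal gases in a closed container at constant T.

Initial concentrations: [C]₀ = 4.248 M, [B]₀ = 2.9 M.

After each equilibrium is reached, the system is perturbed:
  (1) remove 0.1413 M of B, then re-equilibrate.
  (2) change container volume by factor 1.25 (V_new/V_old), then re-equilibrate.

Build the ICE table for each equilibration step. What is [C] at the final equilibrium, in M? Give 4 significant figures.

[C]_eq = 4.263 M

Q₀ = 1.98 vs Keq = 0.05368 ⇒ Q>K, reverse
Step 1:
                   C          B
  I            4.248        2.9
  C             1.18      -2.36
  E            5.428     0.5398
  solve Keq expr → x = -1.18; check Q = 0.05368
Then remove 0.1413 M of B.
Step 2:
                   C          B
  I            5.428     0.3985
  C         -0.06893     0.1379
  E            5.359     0.5364
  solve Keq expr → x = 0.06893; check Q = 0.05368
Then change container volume by factor 1.25 (V_new/V_old).
Step 3:
                   C          B
  I            4.287     0.4291
  C         -0.02463    0.04927
  E            4.263     0.4784
  solve Keq expr → x = 0.02463; check Q = 0.05368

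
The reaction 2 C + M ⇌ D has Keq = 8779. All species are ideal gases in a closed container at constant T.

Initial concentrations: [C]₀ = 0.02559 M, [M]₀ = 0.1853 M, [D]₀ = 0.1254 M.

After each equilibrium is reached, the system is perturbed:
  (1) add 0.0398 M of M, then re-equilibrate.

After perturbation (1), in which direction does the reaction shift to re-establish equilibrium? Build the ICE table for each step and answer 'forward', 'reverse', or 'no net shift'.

Direction: forward

Q₀ = 1033 vs Keq = 8779 ⇒ Q<K, forward
Step 1:
                  C         M         D
  I         0.02559    0.1853    0.1254
  C        -0.01632 -0.008161  0.008161
  E        0.009267    0.1771    0.1336
  solve Keq expr → x = 0.008161; check Q = 8779
Then add 0.0398 M of M.
Step 2:
                  C         M         D
  I        0.009267    0.2169    0.1336
  C       -8.7108e-04 -4.3554e-04 4.3554e-04
  E        0.008396    0.2165     0.134
  solve Keq expr → x = 4.3554e-04; check Q = 8779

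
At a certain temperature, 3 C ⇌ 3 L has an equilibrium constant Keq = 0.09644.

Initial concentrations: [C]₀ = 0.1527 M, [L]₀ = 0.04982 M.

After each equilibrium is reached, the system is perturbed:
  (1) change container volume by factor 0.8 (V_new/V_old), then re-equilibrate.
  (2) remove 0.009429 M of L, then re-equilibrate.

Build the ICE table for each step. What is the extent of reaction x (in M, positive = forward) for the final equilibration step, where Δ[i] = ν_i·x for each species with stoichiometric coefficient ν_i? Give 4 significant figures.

Q₀ = 0.03473 vs Keq = 0.09644 ⇒ Q<K, forward
Step 1:
                  C         L
  I          0.1527   0.04982
  C        -0.01385   0.01385
  E          0.1388   0.06367
  solve Keq expr → x = 0.004618; check Q = 0.09644
Then change container volume by factor 0.8 (V_new/V_old).
Step 2:
                  C         L
  I          0.1736   0.07959
  C               0         0
  E          0.1736   0.07959
  solve Keq expr → x = 0; check Q = 0.09644
Then remove 0.009429 M of L.
Step 3:
                  C         L
  I          0.1736   0.07016
  C       -0.006464  0.006464
  E          0.1671   0.07663
  solve Keq expr → x = 0.002155; check Q = 0.09644

x = 0.002155 M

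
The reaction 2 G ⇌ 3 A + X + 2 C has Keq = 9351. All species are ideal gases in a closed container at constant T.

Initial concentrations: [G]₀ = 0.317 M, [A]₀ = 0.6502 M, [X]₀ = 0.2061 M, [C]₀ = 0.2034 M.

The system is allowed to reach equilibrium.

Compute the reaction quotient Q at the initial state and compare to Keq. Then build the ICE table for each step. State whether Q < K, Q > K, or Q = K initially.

Q₀ = 0.02332 vs Keq = 9351 ⇒ Q<K, forward
Step 1:
                  G         A         X         C
  I           0.317    0.6502    0.2061    0.2034
  C         -0.3132    0.4698    0.1566    0.3132
  E        0.003813      1.12    0.3627    0.5166
  solve Keq expr → x = 0.1566; check Q = 9351

Q₀ = 0.02332; Q < K (proceeds forward)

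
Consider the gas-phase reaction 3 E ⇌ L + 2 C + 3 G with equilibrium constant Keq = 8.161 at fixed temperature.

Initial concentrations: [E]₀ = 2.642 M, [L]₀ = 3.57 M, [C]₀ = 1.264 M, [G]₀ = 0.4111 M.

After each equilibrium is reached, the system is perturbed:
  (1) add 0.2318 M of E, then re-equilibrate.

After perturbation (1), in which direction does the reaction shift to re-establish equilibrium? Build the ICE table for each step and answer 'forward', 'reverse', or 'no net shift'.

Direction: forward

Q₀ = 0.02149 vs Keq = 8.161 ⇒ Q<K, forward
Step 1:
                    E           L           C           G
  I             2.642        3.57       1.264      0.4111
  C           -0.9739      0.3246      0.6493      0.9739
  E             1.668       3.895       1.913       1.385
  solve Keq expr → x = 0.3246; check Q = 8.161
Then add 0.2318 M of E.
Step 2:
                    E           L           C           G
  I               1.9       3.895       1.913       1.385
  C          -0.08696     0.02899     0.05797     0.08696
  E             1.813       3.924       1.971       1.472
  solve Keq expr → x = 0.02899; check Q = 8.161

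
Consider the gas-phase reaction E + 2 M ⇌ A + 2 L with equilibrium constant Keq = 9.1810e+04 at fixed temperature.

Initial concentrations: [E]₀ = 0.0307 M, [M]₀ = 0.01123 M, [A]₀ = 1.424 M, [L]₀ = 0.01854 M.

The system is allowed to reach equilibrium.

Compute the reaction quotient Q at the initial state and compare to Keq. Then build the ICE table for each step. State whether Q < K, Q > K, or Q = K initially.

Q₀ = 126.4; Q < K (proceeds forward)

Q₀ = 126.4 vs Keq = 9.1810e+04 ⇒ Q<K, forward
Step 1:
                  E         M         A         L
  I          0.0307   0.01123     1.424   0.01854
  C       -0.005256  -0.01051  0.005256   0.01051
  E         0.02544 7.1859e-04     1.429   0.02905
  solve Keq expr → x = 0.005256; check Q = 9.1810e+04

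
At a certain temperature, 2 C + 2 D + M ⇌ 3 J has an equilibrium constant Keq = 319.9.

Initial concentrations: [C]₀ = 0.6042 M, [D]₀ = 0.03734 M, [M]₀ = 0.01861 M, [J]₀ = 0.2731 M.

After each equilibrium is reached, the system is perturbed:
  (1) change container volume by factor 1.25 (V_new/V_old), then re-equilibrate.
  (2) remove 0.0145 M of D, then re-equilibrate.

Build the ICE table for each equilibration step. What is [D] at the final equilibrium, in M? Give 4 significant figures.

Q₀ = 2150 vs Keq = 319.9 ⇒ Q>K, reverse
Step 1:
                    C           D           M           J
  init         0.6042     0.03734     0.01861      0.2731
  Δ           0.02278     0.02278     0.01139    -0.03418
  eq            0.627     0.06012        0.03      0.2389
  solve Keq expr → x = -0.01139; check Q = 319.9
Then change container volume by factor 1.25 (V_new/V_old).
Step 2:
                    C           D           M           J
  init         0.5016      0.0481       0.024      0.1911
  Δ          0.005112    0.005112    0.002556   -0.007668
  eq           0.5067     0.05321     0.02656      0.1835
  solve Keq expr → x = -0.002556; check Q = 319.9
Then remove 0.0145 M of D.
Step 3:
                    C           D           M           J
  init         0.5067     0.03871     0.02656      0.1835
  Δ          0.006733    0.006733    0.003366     -0.0101
  eq           0.5134     0.04544     0.02992      0.1734
  solve Keq expr → x = -0.003366; check Q = 319.9

[D]_eq = 0.04544 M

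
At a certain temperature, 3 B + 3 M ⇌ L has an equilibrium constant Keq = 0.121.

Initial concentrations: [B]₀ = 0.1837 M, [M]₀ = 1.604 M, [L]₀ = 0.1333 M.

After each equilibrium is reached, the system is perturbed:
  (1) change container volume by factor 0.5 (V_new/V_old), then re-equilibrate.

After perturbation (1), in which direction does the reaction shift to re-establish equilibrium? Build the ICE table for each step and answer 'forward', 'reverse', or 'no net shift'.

Q₀ = 5.211 vs Keq = 0.121 ⇒ Q>K, reverse
Step 1:
                  B         M         L
  I          0.1837     1.604    0.1333
  C          0.2347    0.2347  -0.07822
  E          0.4184     1.839   0.05508
  solve Keq expr → x = -0.07822; check Q = 0.121
Then change container volume by factor 0.5 (V_new/V_old).
Step 2:
                  B         M         L
  I          0.8367     3.677    0.1102
  C         -0.4398   -0.4398    0.1466
  E          0.3969     3.238    0.2568
  solve Keq expr → x = 0.1466; check Q = 0.121

Direction: forward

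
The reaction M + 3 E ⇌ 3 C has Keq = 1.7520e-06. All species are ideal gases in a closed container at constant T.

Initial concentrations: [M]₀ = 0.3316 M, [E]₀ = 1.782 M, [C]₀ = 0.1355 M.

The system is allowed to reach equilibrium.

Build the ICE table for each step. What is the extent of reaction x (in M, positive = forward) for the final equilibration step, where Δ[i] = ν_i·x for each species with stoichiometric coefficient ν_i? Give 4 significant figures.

Q₀ = 0.001326 vs Keq = 1.7520e-06 ⇒ Q>K, reverse
Step 1:
                   M          E          C
  Initial     0.3316      1.782     0.1355
  Change     0.03968      0.119     -0.119
  Equil       0.3713      1.901    0.01647
  solve Keq expr → x = -0.03968; check Q = 1.7520e-06

x = -0.03968 M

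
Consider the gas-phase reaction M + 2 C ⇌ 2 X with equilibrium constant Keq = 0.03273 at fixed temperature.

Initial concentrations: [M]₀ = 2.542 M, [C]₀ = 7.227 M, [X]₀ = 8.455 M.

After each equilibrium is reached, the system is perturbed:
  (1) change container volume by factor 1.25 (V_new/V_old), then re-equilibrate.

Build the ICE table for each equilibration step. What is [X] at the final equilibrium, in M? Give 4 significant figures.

[X]_eq = 3.265 M

Q₀ = 0.5384 vs Keq = 0.03273 ⇒ Q>K, reverse
Step 1:
                    M           C           X
  Initial       2.542       7.227       8.455
  Change        2.039       4.078      -4.078
  Equil         4.581        11.3       4.377
  solve Keq expr → x = -2.039; check Q = 0.03273
Then change container volume by factor 1.25 (V_new/V_old).
Step 2:
                    M           C           X
  Initial       3.665       9.044       3.502
  Change       0.1182      0.2364     -0.2364
  Equil         3.783        9.28       3.265
  solve Keq expr → x = -0.1182; check Q = 0.03273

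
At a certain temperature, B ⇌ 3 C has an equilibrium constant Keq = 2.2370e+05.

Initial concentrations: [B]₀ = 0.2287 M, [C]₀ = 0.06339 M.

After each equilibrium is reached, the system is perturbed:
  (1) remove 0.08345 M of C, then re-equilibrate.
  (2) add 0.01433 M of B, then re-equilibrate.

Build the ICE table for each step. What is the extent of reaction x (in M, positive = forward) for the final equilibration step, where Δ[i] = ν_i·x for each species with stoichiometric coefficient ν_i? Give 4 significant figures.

x = 0.01433 M

Q₀ = 0.001114 vs Keq = 2.2370e+05 ⇒ Q<K, forward
Step 1:
                  B         C
  I          0.2287   0.06339
  C         -0.2287    0.6861
  E       1.8820e-06    0.7495
  solve Keq expr → x = 0.2287; check Q = 2.2370e+05
Then remove 0.08345 M of C.
Step 2:
                  B         C
  I       1.8820e-06     0.666
  C       -5.6124e-07 1.6837e-06
  E       1.3208e-06     0.666
  solve Keq expr → x = 5.6124e-07; check Q = 2.2370e+05
Then add 0.01433 M of B.
Step 3:
                  B         C
  I         0.01433     0.666
  C        -0.01433   0.04299
  E       1.5934e-06     0.709
  solve Keq expr → x = 0.01433; check Q = 2.2370e+05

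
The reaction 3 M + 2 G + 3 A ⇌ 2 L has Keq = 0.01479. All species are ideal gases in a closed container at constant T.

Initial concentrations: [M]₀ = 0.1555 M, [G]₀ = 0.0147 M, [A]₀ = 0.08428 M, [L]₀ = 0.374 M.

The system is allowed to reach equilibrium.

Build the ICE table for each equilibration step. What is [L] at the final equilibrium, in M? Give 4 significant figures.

[L]_eq = 0.01314 M

Q₀ = 2.8757e+08 vs Keq = 0.01479 ⇒ Q>K, reverse
Step 1:
                    M           G           A           L
  I            0.1555      0.0147     0.08428       0.374
  C            0.5413      0.3609      0.5413     -0.3609
  E            0.6968      0.3756      0.6256     0.01314
  solve Keq expr → x = -0.1804; check Q = 0.01479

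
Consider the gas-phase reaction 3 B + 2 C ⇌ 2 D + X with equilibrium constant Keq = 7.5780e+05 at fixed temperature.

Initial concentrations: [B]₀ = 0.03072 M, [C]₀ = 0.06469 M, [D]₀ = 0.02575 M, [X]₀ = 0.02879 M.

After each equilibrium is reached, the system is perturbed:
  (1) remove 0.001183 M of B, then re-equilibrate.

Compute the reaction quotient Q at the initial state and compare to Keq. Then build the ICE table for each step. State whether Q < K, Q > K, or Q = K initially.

Q₀ = 157.3 vs Keq = 7.5780e+05 ⇒ Q<K, forward
Step 1:
                   B          C          D          X
  init       0.03072    0.06469    0.02575    0.02879
  Δ         -0.02718   -0.01812    0.01812    0.00906
  eq        0.003539    0.04657    0.04387    0.03785
  solve Keq expr → x = 0.00906; check Q = 7.5780e+05
Then remove 0.001183 M of B.
Step 2:
                   B          C          D          X
  init      0.002356    0.04657    0.04387    0.03785
  Δ         0.001096 7.3084e-04 -7.3084e-04 -3.6542e-04
  eq        0.003452     0.0473    0.04314    0.03748
  solve Keq expr → x = -3.6542e-04; check Q = 7.5780e+05

Q₀ = 157.3; Q < K (proceeds forward)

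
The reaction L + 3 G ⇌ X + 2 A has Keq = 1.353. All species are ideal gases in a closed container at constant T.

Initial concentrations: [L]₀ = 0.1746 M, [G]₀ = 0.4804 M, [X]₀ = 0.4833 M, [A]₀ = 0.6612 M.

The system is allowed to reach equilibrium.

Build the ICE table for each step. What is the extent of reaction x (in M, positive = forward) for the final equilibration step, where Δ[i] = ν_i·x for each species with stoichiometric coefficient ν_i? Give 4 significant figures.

x = -0.07112 M

Q₀ = 10.92 vs Keq = 1.353 ⇒ Q>K, reverse
Step 1:
                   L          G          X          A
  I           0.1746     0.4804     0.4833     0.6612
  C          0.07112     0.2134   -0.07112    -0.1422
  E           0.2457     0.6938     0.4122      0.519
  solve Keq expr → x = -0.07112; check Q = 1.353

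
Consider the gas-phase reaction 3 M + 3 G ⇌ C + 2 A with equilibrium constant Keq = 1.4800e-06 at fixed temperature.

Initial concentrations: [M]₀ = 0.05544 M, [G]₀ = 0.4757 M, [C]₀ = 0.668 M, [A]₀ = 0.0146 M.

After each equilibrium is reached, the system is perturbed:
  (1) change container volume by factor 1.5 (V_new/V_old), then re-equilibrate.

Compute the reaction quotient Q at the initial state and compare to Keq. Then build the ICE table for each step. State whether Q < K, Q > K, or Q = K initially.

Q₀ = 7.763; Q > K (proceeds reverse)

Q₀ = 7.763 vs Keq = 1.4800e-06 ⇒ Q>K, reverse
Step 1:
                   M          G          C          A
  Initial    0.05544     0.4757      0.668     0.0146
  Change     0.02188    0.02188  -0.007294   -0.01459
  Equil      0.07732     0.4976     0.6607 1.1295e-05
  solve Keq expr → x = -0.007294; check Q = 1.4800e-06
Then change container volume by factor 1.5 (V_new/V_old).
Step 2:
                   M          G          C          A
  Initial    0.05155     0.3317     0.4405 7.5300e-06
  Change  5.1457e-06 5.1457e-06 -1.7152e-06 -3.4305e-06
  Equil      0.05155     0.3317     0.4405 4.0996e-06
  solve Keq expr → x = -1.7152e-06; check Q = 1.4800e-06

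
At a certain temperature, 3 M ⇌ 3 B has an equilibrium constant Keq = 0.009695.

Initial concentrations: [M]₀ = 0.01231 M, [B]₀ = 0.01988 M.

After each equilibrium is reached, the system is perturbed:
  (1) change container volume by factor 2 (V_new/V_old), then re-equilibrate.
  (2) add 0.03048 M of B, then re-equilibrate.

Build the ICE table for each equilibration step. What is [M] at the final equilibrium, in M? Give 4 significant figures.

[M]_eq = 0.03839 M

Q₀ = 4.212 vs Keq = 0.009695 ⇒ Q>K, reverse
Step 1:
                   M          B
  Initial    0.01231    0.01988
  Change     0.01422   -0.01422
  Equil      0.02653   0.005658
  solve Keq expr → x = -0.004741; check Q = 0.009695
Then change container volume by factor 2 (V_new/V_old).
Step 2:
                   M          B
  Initial    0.01327   0.002829
  Change           0          0
  Equil      0.01327   0.002829
  solve Keq expr → x = 0; check Q = 0.009695
Then add 0.03048 M of B.
Step 3:
                   M          B
  Initial    0.01327    0.03331
  Change     0.02512   -0.02512
  Equil      0.03839   0.008186
  solve Keq expr → x = -0.008374; check Q = 0.009695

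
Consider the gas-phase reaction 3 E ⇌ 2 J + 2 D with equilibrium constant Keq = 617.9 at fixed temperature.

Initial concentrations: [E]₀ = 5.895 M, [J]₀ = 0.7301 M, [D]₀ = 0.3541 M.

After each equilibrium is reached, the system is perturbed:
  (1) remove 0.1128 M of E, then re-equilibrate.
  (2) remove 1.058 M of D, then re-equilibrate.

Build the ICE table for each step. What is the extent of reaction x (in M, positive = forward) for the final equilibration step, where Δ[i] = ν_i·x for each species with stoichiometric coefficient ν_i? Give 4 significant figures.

x = 0.04149 M

Q₀ = 3.2626e-04 vs Keq = 617.9 ⇒ Q<K, forward
Step 1:
                  E         J         D
  Initial     5.895    0.7301    0.3541
  Change     -5.156     3.437     3.437
  Equil      0.7392     4.167     3.791
  solve Keq expr → x = 1.719; check Q = 617.9
Then remove 0.1128 M of E.
Step 2:
                  E         J         D
  Initial    0.6264     4.167     3.791
  Change    0.09682  -0.06455  -0.06455
  Equil      0.7233     4.103     3.727
  solve Keq expr → x = -0.03227; check Q = 617.9
Then remove 1.058 M of D.
Step 3:
                  E         J         D
  Initial    0.7233     4.103     2.669
  Change    -0.1245   0.08298   0.08298
  Equil      0.5988     4.186     2.752
  solve Keq expr → x = 0.04149; check Q = 617.9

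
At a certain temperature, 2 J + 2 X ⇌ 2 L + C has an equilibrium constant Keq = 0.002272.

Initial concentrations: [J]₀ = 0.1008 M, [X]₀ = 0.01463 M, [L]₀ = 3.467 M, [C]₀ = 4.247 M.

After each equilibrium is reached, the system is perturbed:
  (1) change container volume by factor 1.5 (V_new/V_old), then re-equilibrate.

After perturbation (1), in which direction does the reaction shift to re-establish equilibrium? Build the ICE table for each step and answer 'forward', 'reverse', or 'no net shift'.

Direction: reverse

Q₀ = 2.3474e+07 vs Keq = 0.002272 ⇒ Q>K, reverse
Step 1:
                   J          X          L          C
  I           0.1008    0.01463      3.467      4.247
  C            3.164      3.164     -3.164     -1.582
  E            3.265      3.179      0.303      2.665
  solve Keq expr → x = -1.582; check Q = 0.002272
Then change container volume by factor 1.5 (V_new/V_old).
Step 2:
                   J          X          L          C
  I            2.177      2.119      0.202      1.777
  C          0.03145    0.03145   -0.03145   -0.01572
  E            2.208      2.151     0.1706      1.761
  solve Keq expr → x = -0.01572; check Q = 0.002272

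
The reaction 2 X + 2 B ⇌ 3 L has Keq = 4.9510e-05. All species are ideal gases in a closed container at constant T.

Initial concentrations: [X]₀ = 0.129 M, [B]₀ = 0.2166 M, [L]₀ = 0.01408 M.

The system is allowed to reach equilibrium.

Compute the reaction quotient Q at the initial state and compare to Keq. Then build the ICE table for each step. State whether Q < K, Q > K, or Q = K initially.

Q₀ = 0.003575; Q > K (proceeds reverse)

Q₀ = 0.003575 vs Keq = 4.9510e-05 ⇒ Q>K, reverse
Step 1:
                   X          B          L
  Initial      0.129     0.2166    0.01408
  Change    0.007002   0.007002    -0.0105
  Equil        0.136     0.2236   0.003577
  solve Keq expr → x = -0.003501; check Q = 4.9510e-05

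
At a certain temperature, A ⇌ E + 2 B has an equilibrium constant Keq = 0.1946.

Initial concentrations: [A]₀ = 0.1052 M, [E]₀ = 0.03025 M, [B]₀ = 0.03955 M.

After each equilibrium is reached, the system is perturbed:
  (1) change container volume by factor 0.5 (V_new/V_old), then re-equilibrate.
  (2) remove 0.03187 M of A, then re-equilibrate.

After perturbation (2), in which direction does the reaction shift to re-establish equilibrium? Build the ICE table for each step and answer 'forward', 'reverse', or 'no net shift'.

Q₀ = 4.4978e-04 vs Keq = 0.1946 ⇒ Q<K, forward
Step 1:
                   A          E          B
  I           0.1052    0.03025    0.03955
  C         -0.08158    0.08158     0.1632
  E          0.02362     0.1118     0.2027
  solve Keq expr → x = 0.08158; check Q = 0.1946
Then change container volume by factor 0.5 (V_new/V_old).
Step 2:
                   A          E          B
  I          0.04723     0.2237     0.4054
  C          0.04467   -0.04467   -0.08934
  E           0.0919      0.179     0.3161
  solve Keq expr → x = -0.04467; check Q = 0.1946
Then remove 0.03187 M of A.
Step 3:
                   A          E          B
  I          0.06003      0.179     0.3161
  C          0.01249   -0.01249   -0.02497
  E          0.07252     0.1665     0.2911
  solve Keq expr → x = -0.01249; check Q = 0.1946

Direction: reverse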